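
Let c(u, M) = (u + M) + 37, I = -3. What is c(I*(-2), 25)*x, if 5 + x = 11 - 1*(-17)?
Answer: 1564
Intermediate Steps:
c(u, M) = 37 + M + u (c(u, M) = (M + u) + 37 = 37 + M + u)
x = 23 (x = -5 + (11 - 1*(-17)) = -5 + (11 + 17) = -5 + 28 = 23)
c(I*(-2), 25)*x = (37 + 25 - 3*(-2))*23 = (37 + 25 + 6)*23 = 68*23 = 1564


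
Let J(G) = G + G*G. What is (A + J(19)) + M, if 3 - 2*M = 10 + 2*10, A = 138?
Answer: 1009/2 ≈ 504.50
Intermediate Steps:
M = -27/2 (M = 3/2 - (10 + 2*10)/2 = 3/2 - (10 + 20)/2 = 3/2 - ½*30 = 3/2 - 15 = -27/2 ≈ -13.500)
J(G) = G + G²
(A + J(19)) + M = (138 + 19*(1 + 19)) - 27/2 = (138 + 19*20) - 27/2 = (138 + 380) - 27/2 = 518 - 27/2 = 1009/2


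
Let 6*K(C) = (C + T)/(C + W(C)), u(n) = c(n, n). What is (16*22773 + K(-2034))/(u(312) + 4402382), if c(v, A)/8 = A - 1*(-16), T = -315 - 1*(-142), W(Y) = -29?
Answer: 4510149311/54525164268 ≈ 0.082717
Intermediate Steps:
T = -173 (T = -315 + 142 = -173)
c(v, A) = 128 + 8*A (c(v, A) = 8*(A - 1*(-16)) = 8*(A + 16) = 8*(16 + A) = 128 + 8*A)
u(n) = 128 + 8*n
K(C) = (-173 + C)/(6*(-29 + C)) (K(C) = ((C - 173)/(C - 29))/6 = ((-173 + C)/(-29 + C))/6 = (-173 + C)/(6*(-29 + C)))
(16*22773 + K(-2034))/(u(312) + 4402382) = (16*22773 + (-173 - 2034)/(6*(-29 - 2034)))/((128 + 8*312) + 4402382) = (364368 + (⅙)*(-2207)/(-2063))/((128 + 2496) + 4402382) = (364368 + (⅙)*(-1/2063)*(-2207))/(2624 + 4402382) = (364368 + 2207/12378)/4405006 = (4510149311/12378)*(1/4405006) = 4510149311/54525164268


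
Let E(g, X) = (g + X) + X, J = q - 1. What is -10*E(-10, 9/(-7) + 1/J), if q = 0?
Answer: 1020/7 ≈ 145.71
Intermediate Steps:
J = -1 (J = 0 - 1 = -1)
E(g, X) = g + 2*X (E(g, X) = (X + g) + X = g + 2*X)
-10*E(-10, 9/(-7) + 1/J) = -10*(-10 + 2*(9/(-7) + 1/(-1))) = -10*(-10 + 2*(9*(-1/7) + 1*(-1))) = -10*(-10 + 2*(-9/7 - 1)) = -10*(-10 + 2*(-16/7)) = -10*(-10 - 32/7) = -10*(-102/7) = 1020/7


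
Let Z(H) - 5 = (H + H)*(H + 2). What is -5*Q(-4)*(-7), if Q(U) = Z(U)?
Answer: 735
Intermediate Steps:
Z(H) = 5 + 2*H*(2 + H) (Z(H) = 5 + (H + H)*(H + 2) = 5 + (2*H)*(2 + H) = 5 + 2*H*(2 + H))
Q(U) = 5 + 2*U**2 + 4*U
-5*Q(-4)*(-7) = -5*(5 + 2*(-4)**2 + 4*(-4))*(-7) = -5*(5 + 2*16 - 16)*(-7) = -5*(5 + 32 - 16)*(-7) = -5*21*(-7) = -105*(-7) = 735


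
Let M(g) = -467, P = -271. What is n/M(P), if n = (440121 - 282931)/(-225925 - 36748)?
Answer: 157190/122668291 ≈ 0.0012814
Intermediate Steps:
n = -157190/262673 (n = 157190/(-262673) = 157190*(-1/262673) = -157190/262673 ≈ -0.59842)
n/M(P) = -157190/262673/(-467) = -157190/262673*(-1/467) = 157190/122668291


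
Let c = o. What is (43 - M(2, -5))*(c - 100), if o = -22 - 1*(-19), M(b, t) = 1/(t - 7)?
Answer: -53251/12 ≈ -4437.6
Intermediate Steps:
M(b, t) = 1/(-7 + t)
o = -3 (o = -22 + 19 = -3)
c = -3
(43 - M(2, -5))*(c - 100) = (43 - 1/(-7 - 5))*(-3 - 100) = (43 - 1/(-12))*(-103) = (43 - 1*(-1/12))*(-103) = (43 + 1/12)*(-103) = (517/12)*(-103) = -53251/12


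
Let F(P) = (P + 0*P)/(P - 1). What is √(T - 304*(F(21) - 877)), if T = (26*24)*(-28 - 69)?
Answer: 14*√26245/5 ≈ 453.61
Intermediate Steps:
F(P) = P/(-1 + P) (F(P) = (P + 0)/(-1 + P) = P/(-1 + P))
T = -60528 (T = 624*(-97) = -60528)
√(T - 304*(F(21) - 877)) = √(-60528 - 304*(21/(-1 + 21) - 877)) = √(-60528 - 304*(21/20 - 877)) = √(-60528 - 304*(-17519/20)) = √(-60528 + 1331444/5) = √(1028804/5) = 14*√26245/5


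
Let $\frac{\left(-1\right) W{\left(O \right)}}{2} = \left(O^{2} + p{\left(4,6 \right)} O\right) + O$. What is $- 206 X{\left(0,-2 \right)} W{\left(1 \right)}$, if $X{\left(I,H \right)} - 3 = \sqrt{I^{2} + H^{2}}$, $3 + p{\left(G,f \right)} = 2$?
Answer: $2060$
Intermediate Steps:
$p{\left(G,f \right)} = -1$ ($p{\left(G,f \right)} = -3 + 2 = -1$)
$W{\left(O \right)} = - 2 O^{2}$ ($W{\left(O \right)} = - 2 \left(\left(O^{2} - O\right) + O\right) = - 2 O^{2}$)
$X{\left(I,H \right)} = 3 + \sqrt{H^{2} + I^{2}}$ ($X{\left(I,H \right)} = 3 + \sqrt{I^{2} + H^{2}} = 3 + \sqrt{H^{2} + I^{2}}$)
$- 206 X{\left(0,-2 \right)} W{\left(1 \right)} = - 206 \left(3 + \sqrt{\left(-2\right)^{2} + 0^{2}}\right) \left(- 2 \cdot 1^{2}\right) = - 206 \left(3 + \sqrt{4 + 0}\right) \left(\left(-2\right) 1\right) = - 206 \left(3 + \sqrt{4}\right) \left(-2\right) = - 206 \left(3 + 2\right) \left(-2\right) = \left(-206\right) 5 \left(-2\right) = \left(-1030\right) \left(-2\right) = 2060$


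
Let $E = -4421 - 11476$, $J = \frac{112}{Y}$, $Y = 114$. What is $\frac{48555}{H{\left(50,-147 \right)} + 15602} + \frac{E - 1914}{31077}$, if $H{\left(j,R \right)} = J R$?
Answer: $\frac{868109153}{338041794} \approx 2.5681$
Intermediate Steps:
$J = \frac{56}{57}$ ($J = \frac{112}{114} = 112 \cdot \frac{1}{114} = \frac{56}{57} \approx 0.98246$)
$H{\left(j,R \right)} = \frac{56 R}{57}$
$E = -15897$ ($E = -4421 - 11476 = -15897$)
$\frac{48555}{H{\left(50,-147 \right)} + 15602} + \frac{E - 1914}{31077} = \frac{48555}{\frac{56}{57} \left(-147\right) + 15602} + \frac{-15897 - 1914}{31077} = \frac{48555}{- \frac{2744}{19} + 15602} + \left(-15897 - 1914\right) \frac{1}{31077} = \frac{48555}{\frac{293694}{19}} - \frac{1979}{3453} = 48555 \cdot \frac{19}{293694} - \frac{1979}{3453} = \frac{307515}{97898} - \frac{1979}{3453} = \frac{868109153}{338041794}$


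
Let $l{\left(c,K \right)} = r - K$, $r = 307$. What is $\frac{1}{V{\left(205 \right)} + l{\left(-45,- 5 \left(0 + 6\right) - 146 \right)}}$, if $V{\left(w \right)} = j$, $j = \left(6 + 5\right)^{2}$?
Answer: $\frac{1}{604} \approx 0.0016556$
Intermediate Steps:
$j = 121$ ($j = 11^{2} = 121$)
$V{\left(w \right)} = 121$
$l{\left(c,K \right)} = 307 - K$
$\frac{1}{V{\left(205 \right)} + l{\left(-45,- 5 \left(0 + 6\right) - 146 \right)}} = \frac{1}{121 + \left(307 - \left(- 5 \left(0 + 6\right) - 146\right)\right)} = \frac{1}{121 + \left(307 - \left(\left(-5\right) 6 - 146\right)\right)} = \frac{1}{121 + \left(307 - \left(-30 - 146\right)\right)} = \frac{1}{121 + \left(307 - -176\right)} = \frac{1}{121 + \left(307 + 176\right)} = \frac{1}{121 + 483} = \frac{1}{604}$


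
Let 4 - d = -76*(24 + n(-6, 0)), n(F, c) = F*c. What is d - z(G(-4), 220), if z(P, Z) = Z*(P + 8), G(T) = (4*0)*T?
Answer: 68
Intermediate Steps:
d = 1828 (d = 4 - (-76)*(24 - 6*0) = 4 - (-76)*(24 + 0) = 4 - (-76)*24 = 4 - 1*(-1824) = 4 + 1824 = 1828)
G(T) = 0 (G(T) = 0*T = 0)
z(P, Z) = Z*(8 + P)
d - z(G(-4), 220) = 1828 - 220*(8 + 0) = 1828 - 220*8 = 1828 - 1*1760 = 1828 - 1760 = 68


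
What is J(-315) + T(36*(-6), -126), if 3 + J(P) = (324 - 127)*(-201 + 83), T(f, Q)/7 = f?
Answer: -24761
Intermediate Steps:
T(f, Q) = 7*f
J(P) = -23249 (J(P) = -3 + (324 - 127)*(-201 + 83) = -3 + 197*(-118) = -3 - 23246 = -23249)
J(-315) + T(36*(-6), -126) = -23249 + 7*(36*(-6)) = -23249 + 7*(-216) = -23249 - 1512 = -24761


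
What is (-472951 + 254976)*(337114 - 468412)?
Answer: 28619681550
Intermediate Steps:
(-472951 + 254976)*(337114 - 468412) = -217975*(-131298) = 28619681550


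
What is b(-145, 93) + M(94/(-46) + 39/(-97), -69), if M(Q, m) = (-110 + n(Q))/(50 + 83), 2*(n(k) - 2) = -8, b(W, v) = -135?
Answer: -2581/19 ≈ -135.84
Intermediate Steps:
n(k) = -2 (n(k) = 2 + (½)*(-8) = 2 - 4 = -2)
M(Q, m) = -16/19 (M(Q, m) = (-110 - 2)/(50 + 83) = -112/133 = -112*1/133 = -16/19)
b(-145, 93) + M(94/(-46) + 39/(-97), -69) = -135 - 16/19 = -2581/19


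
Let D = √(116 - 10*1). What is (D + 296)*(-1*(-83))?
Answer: 24568 + 83*√106 ≈ 25423.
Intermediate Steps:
D = √106 (D = √(116 - 10) = √106 ≈ 10.296)
(D + 296)*(-1*(-83)) = (√106 + 296)*(-1*(-83)) = (296 + √106)*83 = 24568 + 83*√106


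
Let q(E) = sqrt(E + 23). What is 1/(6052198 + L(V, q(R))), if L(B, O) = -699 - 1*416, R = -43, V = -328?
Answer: 1/6051083 ≈ 1.6526e-7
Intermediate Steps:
q(E) = sqrt(23 + E)
L(B, O) = -1115 (L(B, O) = -699 - 416 = -1115)
1/(6052198 + L(V, q(R))) = 1/(6052198 - 1115) = 1/6051083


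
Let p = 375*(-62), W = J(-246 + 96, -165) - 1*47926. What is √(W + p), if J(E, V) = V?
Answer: I*√71341 ≈ 267.1*I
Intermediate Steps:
W = -48091 (W = -165 - 1*47926 = -165 - 47926 = -48091)
p = -23250
√(W + p) = √(-48091 - 23250) = √(-71341) = I*√71341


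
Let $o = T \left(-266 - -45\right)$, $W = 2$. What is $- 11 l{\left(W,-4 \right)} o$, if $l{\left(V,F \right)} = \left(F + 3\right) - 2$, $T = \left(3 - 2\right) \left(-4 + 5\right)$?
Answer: $-7293$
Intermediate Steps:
$T = 1$ ($T = 1 \cdot 1 = 1$)
$l{\left(V,F \right)} = 1 + F$ ($l{\left(V,F \right)} = \left(3 + F\right) - 2 = 1 + F$)
$o = -221$ ($o = 1 \left(-266 - -45\right) = 1 \left(-266 + 45\right) = 1 \left(-221\right) = -221$)
$- 11 l{\left(W,-4 \right)} o = - 11 \left(1 - 4\right) \left(-221\right) = \left(-11\right) \left(-3\right) \left(-221\right) = 33 \left(-221\right) = -7293$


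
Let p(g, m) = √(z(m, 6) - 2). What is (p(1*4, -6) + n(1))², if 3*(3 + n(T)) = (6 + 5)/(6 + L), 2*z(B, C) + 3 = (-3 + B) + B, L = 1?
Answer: (52 - 21*I*√11)²/441 ≈ -4.8685 - 16.425*I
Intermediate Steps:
z(B, C) = -3 + B (z(B, C) = -3/2 + ((-3 + B) + B)/2 = -3/2 + (-3 + 2*B)/2 = -3/2 + (-3/2 + B) = -3 + B)
n(T) = -52/21 (n(T) = -3 + ((6 + 5)/(6 + 1))/3 = -3 + (11/7)/3 = -3 + (11*(⅐))/3 = -3 + (⅓)*(11/7) = -3 + 11/21 = -52/21)
p(g, m) = √(-5 + m) (p(g, m) = √((-3 + m) - 2) = √(-5 + m))
(p(1*4, -6) + n(1))² = (√(-5 - 6) - 52/21)² = (√(-11) - 52/21)² = (I*√11 - 52/21)² = (-52/21 + I*√11)²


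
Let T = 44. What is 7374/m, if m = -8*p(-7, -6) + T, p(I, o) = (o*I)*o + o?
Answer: 3687/1054 ≈ 3.4981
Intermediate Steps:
p(I, o) = o + I*o² (p(I, o) = (I*o)*o + o = I*o² + o = o + I*o²)
m = 2108 (m = -(-48)*(1 - 7*(-6)) + 44 = -(-48)*(1 + 42) + 44 = -(-48)*43 + 44 = -8*(-258) + 44 = 2064 + 44 = 2108)
7374/m = 7374/2108 = 7374*(1/2108) = 3687/1054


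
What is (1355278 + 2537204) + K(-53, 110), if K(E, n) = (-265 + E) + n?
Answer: 3892274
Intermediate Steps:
K(E, n) = -265 + E + n
(1355278 + 2537204) + K(-53, 110) = (1355278 + 2537204) + (-265 - 53 + 110) = 3892482 - 208 = 3892274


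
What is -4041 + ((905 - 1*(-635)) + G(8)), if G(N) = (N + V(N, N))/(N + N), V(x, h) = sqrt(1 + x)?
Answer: -40005/16 ≈ -2500.3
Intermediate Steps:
G(N) = (N + sqrt(1 + N))/(2*N) (G(N) = (N + sqrt(1 + N))/(N + N) = (N + sqrt(1 + N))/((2*N)) = (N + sqrt(1 + N))*(1/(2*N)) = (N + sqrt(1 + N))/(2*N))
-4041 + ((905 - 1*(-635)) + G(8)) = -4041 + ((905 - 1*(-635)) + (1/2)*(8 + sqrt(1 + 8))/8) = -4041 + ((905 + 635) + (1/2)*(1/8)*(8 + sqrt(9))) = -4041 + (1540 + (1/2)*(1/8)*(8 + 3)) = -4041 + (1540 + (1/2)*(1/8)*11) = -4041 + (1540 + 11/16) = -4041 + 24651/16 = -40005/16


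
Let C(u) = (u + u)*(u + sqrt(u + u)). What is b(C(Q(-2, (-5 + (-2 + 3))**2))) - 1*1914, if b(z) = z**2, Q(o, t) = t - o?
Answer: 744582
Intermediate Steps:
C(u) = 2*u*(u + sqrt(2)*sqrt(u)) (C(u) = (2*u)*(u + sqrt(2*u)) = (2*u)*(u + sqrt(2)*sqrt(u)) = 2*u*(u + sqrt(2)*sqrt(u)))
b(C(Q(-2, (-5 + (-2 + 3))**2))) - 1*1914 = (2*((-5 + (-2 + 3))**2 - 1*(-2))**2 + 2*sqrt(2)*((-5 + (-2 + 3))**2 - 1*(-2))**(3/2))**2 - 1*1914 = (2*((-5 + 1)**2 + 2)**2 + 2*sqrt(2)*((-5 + 1)**2 + 2)**(3/2))**2 - 1914 = (2*((-4)**2 + 2)**2 + 2*sqrt(2)*((-4)**2 + 2)**(3/2))**2 - 1914 = (2*(16 + 2)**2 + 2*sqrt(2)*(16 + 2)**(3/2))**2 - 1914 = (2*18**2 + 2*sqrt(2)*18**(3/2))**2 - 1914 = (2*324 + 2*sqrt(2)*(54*sqrt(2)))**2 - 1914 = (648 + 216)**2 - 1914 = 864**2 - 1914 = 746496 - 1914 = 744582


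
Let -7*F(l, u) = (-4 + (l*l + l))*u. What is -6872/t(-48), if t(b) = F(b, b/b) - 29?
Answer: 48104/2455 ≈ 19.594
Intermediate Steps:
F(l, u) = -u*(-4 + l + l²)/7 (F(l, u) = -(-4 + (l*l + l))*u/7 = -(-4 + (l² + l))*u/7 = -(-4 + (l + l²))*u/7 = -(-4 + l + l²)*u/7 = -u*(-4 + l + l²)/7)
t(b) = -199/7 - b/7 - b²/7 (t(b) = (b/b)*(4 - b - b²)/7 - 29 = (⅐)*1*(4 - b - b²) - 29 = (4/7 - b/7 - b²/7) - 29 = -199/7 - b/7 - b²/7)
-6872/t(-48) = -6872/(-199/7 - ⅐*(-48) - ⅐*(-48)²) = -6872/(-199/7 + 48/7 - ⅐*2304) = -6872/(-199/7 + 48/7 - 2304/7) = -6872/(-2455/7) = -6872*(-7/2455) = 48104/2455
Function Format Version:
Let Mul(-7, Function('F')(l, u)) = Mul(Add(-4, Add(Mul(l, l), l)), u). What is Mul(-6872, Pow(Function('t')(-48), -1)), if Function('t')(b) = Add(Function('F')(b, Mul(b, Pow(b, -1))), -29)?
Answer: Rational(48104, 2455) ≈ 19.594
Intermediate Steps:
Function('F')(l, u) = Mul(Rational(-1, 7), u, Add(-4, l, Pow(l, 2))) (Function('F')(l, u) = Mul(Rational(-1, 7), Mul(Add(-4, Add(Mul(l, l), l)), u)) = Mul(Rational(-1, 7), Mul(Add(-4, Add(Pow(l, 2), l)), u)) = Mul(Rational(-1, 7), Mul(Add(-4, Add(l, Pow(l, 2))), u)) = Mul(Rational(-1, 7), Mul(Add(-4, l, Pow(l, 2)), u)) = Mul(Rational(-1, 7), Mul(u, Add(-4, l, Pow(l, 2)))) = Mul(Rational(-1, 7), u, Add(-4, l, Pow(l, 2))))
Function('t')(b) = Add(Rational(-199, 7), Mul(Rational(-1, 7), b), Mul(Rational(-1, 7), Pow(b, 2))) (Function('t')(b) = Add(Mul(Rational(1, 7), Mul(b, Pow(b, -1)), Add(4, Mul(-1, b), Mul(-1, Pow(b, 2)))), -29) = Add(Mul(Rational(1, 7), 1, Add(4, Mul(-1, b), Mul(-1, Pow(b, 2)))), -29) = Add(Add(Rational(4, 7), Mul(Rational(-1, 7), b), Mul(Rational(-1, 7), Pow(b, 2))), -29) = Add(Rational(-199, 7), Mul(Rational(-1, 7), b), Mul(Rational(-1, 7), Pow(b, 2))))
Mul(-6872, Pow(Function('t')(-48), -1)) = Mul(-6872, Pow(Add(Rational(-199, 7), Mul(Rational(-1, 7), -48), Mul(Rational(-1, 7), Pow(-48, 2))), -1)) = Mul(-6872, Pow(Add(Rational(-199, 7), Rational(48, 7), Mul(Rational(-1, 7), 2304)), -1)) = Mul(-6872, Pow(Add(Rational(-199, 7), Rational(48, 7), Rational(-2304, 7)), -1)) = Mul(-6872, Pow(Rational(-2455, 7), -1)) = Mul(-6872, Rational(-7, 2455)) = Rational(48104, 2455)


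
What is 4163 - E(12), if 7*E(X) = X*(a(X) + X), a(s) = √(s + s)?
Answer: 28997/7 - 24*√6/7 ≈ 4134.0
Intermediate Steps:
a(s) = √2*√s (a(s) = √(2*s) = √2*√s)
E(X) = X*(X + √2*√X)/7 (E(X) = (X*(√2*√X + X))/7 = (X*(X + √2*√X))/7 = X*(X + √2*√X)/7)
4163 - E(12) = 4163 - 12*(12 + √2*√12)/7 = 4163 - 12*(12 + √2*(2*√3))/7 = 4163 - 12*(12 + 2*√6)/7 = 4163 - (144/7 + 24*√6/7) = 4163 + (-144/7 - 24*√6/7) = 28997/7 - 24*√6/7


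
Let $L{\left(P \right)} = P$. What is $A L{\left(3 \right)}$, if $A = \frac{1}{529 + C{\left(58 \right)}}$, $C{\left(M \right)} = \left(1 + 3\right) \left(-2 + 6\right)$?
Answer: $\frac{3}{545} \approx 0.0055046$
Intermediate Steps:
$C{\left(M \right)} = 16$ ($C{\left(M \right)} = 4 \cdot 4 = 16$)
$A = \frac{1}{545}$ ($A = \frac{1}{529 + 16} = \frac{1}{545} \approx 0.0018349$)
$A L{\left(3 \right)} = \frac{1}{545} \cdot 3 = \frac{3}{545}$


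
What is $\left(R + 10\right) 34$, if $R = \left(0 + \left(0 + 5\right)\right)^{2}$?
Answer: $1190$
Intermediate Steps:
$R = 25$ ($R = \left(0 + 5\right)^{2} = 5^{2} = 25$)
$\left(R + 10\right) 34 = \left(25 + 10\right) 34 = 35 \cdot 34 = 1190$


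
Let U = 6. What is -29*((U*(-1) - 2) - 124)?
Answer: 3828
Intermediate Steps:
-29*((U*(-1) - 2) - 124) = -29*((6*(-1) - 2) - 124) = -29*((-6 - 2) - 124) = -29*(-8 - 124) = -29*(-132) = 3828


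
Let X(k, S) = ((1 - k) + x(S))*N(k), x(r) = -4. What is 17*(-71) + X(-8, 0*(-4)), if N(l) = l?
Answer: -1247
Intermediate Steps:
X(k, S) = k*(-3 - k) (X(k, S) = ((1 - k) - 4)*k = (-3 - k)*k = k*(-3 - k))
17*(-71) + X(-8, 0*(-4)) = 17*(-71) - 1*(-8)*(3 - 8) = -1207 - 1*(-8)*(-5) = -1207 - 40 = -1247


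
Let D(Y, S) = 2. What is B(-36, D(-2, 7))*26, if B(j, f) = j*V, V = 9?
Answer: -8424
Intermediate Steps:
B(j, f) = 9*j (B(j, f) = j*9 = 9*j)
B(-36, D(-2, 7))*26 = (9*(-36))*26 = -324*26 = -8424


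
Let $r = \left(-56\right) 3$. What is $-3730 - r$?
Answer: $-3562$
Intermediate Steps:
$r = -168$
$-3730 - r = -3730 - -168 = -3730 + 168 = -3562$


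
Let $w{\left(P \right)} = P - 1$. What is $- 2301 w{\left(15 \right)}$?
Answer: $-32214$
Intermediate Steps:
$w{\left(P \right)} = -1 + P$
$- 2301 w{\left(15 \right)} = - 2301 \left(-1 + 15\right) = \left(-2301\right) 14 = -32214$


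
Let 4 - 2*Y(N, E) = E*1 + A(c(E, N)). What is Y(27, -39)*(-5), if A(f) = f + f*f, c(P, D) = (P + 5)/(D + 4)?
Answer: -206105/1922 ≈ -107.23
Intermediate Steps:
c(P, D) = (5 + P)/(4 + D)
A(f) = f + f**2
Y(N, E) = 2 - E/2 - (1 + (5 + E)/(4 + N))*(5 + E)/(2*(4 + N)) (Y(N, E) = 2 - (E*1 + ((5 + E)/(4 + N))*(1 + (5 + E)/(4 + N)))/2 = 2 - (E + (1 + (5 + E)/(4 + N))*(5 + E)/(4 + N))/2 = 2 + (-E/2 - (1 + (5 + E)/(4 + N))*(5 + E)/(2*(4 + N))) = 2 - E/2 - (1 + (5 + E)/(4 + N))*(5 + E)/(2*(4 + N)))
Y(27, -39)*(-5) = (((4 + 27)**2*(4 - 1*(-39)) - (5 - 39)*(9 - 39 + 27))/(2*(4 + 27)**2))*(-5) = ((1/2)*(31**2*(4 + 39) - 1*(-34)*(-3))/31**2)*(-5) = ((1/2)*(1/961)*(961*43 - 102))*(-5) = ((1/2)*(1/961)*(41323 - 102))*(-5) = ((1/2)*(1/961)*41221)*(-5) = (41221/1922)*(-5) = -206105/1922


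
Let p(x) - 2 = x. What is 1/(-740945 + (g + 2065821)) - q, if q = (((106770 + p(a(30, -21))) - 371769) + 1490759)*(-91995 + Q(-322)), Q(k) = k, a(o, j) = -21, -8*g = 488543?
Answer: 1144067177359002113/10110465 ≈ 1.1316e+11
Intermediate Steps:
g = -488543/8 (g = -1/8*488543 = -488543/8 ≈ -61068.)
p(x) = 2 + x
q = -113156731897 (q = (((106770 + (2 - 21)) - 371769) + 1490759)*(-91995 - 322) = (((106770 - 19) - 371769) + 1490759)*(-92317) = ((106751 - 371769) + 1490759)*(-92317) = (-265018 + 1490759)*(-92317) = 1225741*(-92317) = -113156731897)
1/(-740945 + (g + 2065821)) - q = 1/(-740945 + (-488543/8 + 2065821)) - 1*(-113156731897) = 1/(-740945 + 16038025/8) + 113156731897 = 1/(10110465/8) + 113156731897 = 8/10110465 + 113156731897 = 1144067177359002113/10110465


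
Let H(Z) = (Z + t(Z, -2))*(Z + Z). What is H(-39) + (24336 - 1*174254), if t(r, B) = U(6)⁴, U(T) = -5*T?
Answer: -63326876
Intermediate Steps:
t(r, B) = 810000 (t(r, B) = (-5*6)⁴ = (-30)⁴ = 810000)
H(Z) = 2*Z*(810000 + Z) (H(Z) = (Z + 810000)*(Z + Z) = (810000 + Z)*(2*Z) = 2*Z*(810000 + Z))
H(-39) + (24336 - 1*174254) = 2*(-39)*(810000 - 39) + (24336 - 1*174254) = 2*(-39)*809961 + (24336 - 174254) = -63176958 - 149918 = -63326876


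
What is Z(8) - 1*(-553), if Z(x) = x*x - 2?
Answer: 615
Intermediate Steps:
Z(x) = -2 + x² (Z(x) = x² - 2 = -2 + x²)
Z(8) - 1*(-553) = (-2 + 8²) - 1*(-553) = (-2 + 64) + 553 = 62 + 553 = 615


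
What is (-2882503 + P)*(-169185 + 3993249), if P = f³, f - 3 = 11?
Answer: -11012382720576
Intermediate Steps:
f = 14 (f = 3 + 11 = 14)
P = 2744 (P = 14³ = 2744)
(-2882503 + P)*(-169185 + 3993249) = (-2882503 + 2744)*(-169185 + 3993249) = -2879759*3824064 = -11012382720576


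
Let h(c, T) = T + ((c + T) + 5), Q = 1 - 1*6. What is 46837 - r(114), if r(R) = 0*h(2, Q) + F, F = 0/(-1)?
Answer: 46837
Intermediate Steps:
Q = -5 (Q = 1 - 6 = -5)
h(c, T) = 5 + c + 2*T (h(c, T) = T + ((T + c) + 5) = T + (5 + T + c) = 5 + c + 2*T)
F = 0 (F = 0*(-1) = 0)
r(R) = 0 (r(R) = 0*(5 + 2 + 2*(-5)) + 0 = 0*(5 + 2 - 10) + 0 = 0*(-3) + 0 = 0 + 0 = 0)
46837 - r(114) = 46837 - 1*0 = 46837 + 0 = 46837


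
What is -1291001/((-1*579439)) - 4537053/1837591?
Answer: -36659090668/152110270207 ≈ -0.24100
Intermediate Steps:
-1291001/((-1*579439)) - 4537053/1837591 = -1291001/(-579439) - 4537053*1/1837591 = -1291001*(-1/579439) - 4537053/1837591 = 1291001/579439 - 4537053/1837591 = -36659090668/152110270207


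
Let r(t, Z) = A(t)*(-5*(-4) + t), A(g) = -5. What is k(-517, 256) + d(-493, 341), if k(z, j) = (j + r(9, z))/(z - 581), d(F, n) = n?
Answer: 124769/366 ≈ 340.90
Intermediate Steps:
r(t, Z) = -100 - 5*t (r(t, Z) = -5*(-5*(-4) + t) = -5*(20 + t) = -100 - 5*t)
k(z, j) = (-145 + j)/(-581 + z) (k(z, j) = (j + (-100 - 5*9))/(z - 581) = (j + (-100 - 45))/(-581 + z) = (j - 145)/(-581 + z) = (-145 + j)/(-581 + z))
k(-517, 256) + d(-493, 341) = (-145 + 256)/(-581 - 517) + 341 = 111/(-1098) + 341 = -1/1098*111 + 341 = -37/366 + 341 = 124769/366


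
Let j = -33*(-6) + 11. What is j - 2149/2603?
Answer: 541878/2603 ≈ 208.17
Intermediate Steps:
j = 209 (j = 198 + 11 = 209)
j - 2149/2603 = 209 - 2149/2603 = 541878/2603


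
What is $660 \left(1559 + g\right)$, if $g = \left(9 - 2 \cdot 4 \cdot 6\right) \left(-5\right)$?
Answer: $1157640$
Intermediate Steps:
$g = 195$ ($g = \left(9 - 48\right) \left(-5\right) = \left(-39\right) \left(-5\right) = 195$)
$660 \left(1559 + g\right) = 660 \left(1559 + 195\right) = 660 \cdot 1754 = 1157640$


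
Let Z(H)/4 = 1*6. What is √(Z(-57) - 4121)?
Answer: I*√4097 ≈ 64.008*I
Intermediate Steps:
Z(H) = 24 (Z(H) = 4*(1*6) = 4*6 = 24)
√(Z(-57) - 4121) = √(24 - 4121) = √(-4097) = I*√4097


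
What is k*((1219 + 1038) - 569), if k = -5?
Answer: -8440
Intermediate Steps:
k*((1219 + 1038) - 569) = -5*((1219 + 1038) - 569) = -5*(2257 - 569) = -5*1688 = -8440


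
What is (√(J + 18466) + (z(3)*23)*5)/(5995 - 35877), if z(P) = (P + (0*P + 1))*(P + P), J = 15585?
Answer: -1380/14941 - √34051/29882 ≈ -0.098539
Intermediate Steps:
z(P) = 2*P*(1 + P) (z(P) = (P + (0 + 1))*(2*P) = (P + 1)*(2*P) = (1 + P)*(2*P) = 2*P*(1 + P))
(√(J + 18466) + (z(3)*23)*5)/(5995 - 35877) = (√(15585 + 18466) + ((2*3*(1 + 3))*23)*5)/(5995 - 35877) = (√34051 + ((2*3*4)*23)*5)/(-29882) = (√34051 + (24*23)*5)*(-1/29882) = (√34051 + 552*5)*(-1/29882) = (√34051 + 2760)*(-1/29882) = (2760 + √34051)*(-1/29882) = -1380/14941 - √34051/29882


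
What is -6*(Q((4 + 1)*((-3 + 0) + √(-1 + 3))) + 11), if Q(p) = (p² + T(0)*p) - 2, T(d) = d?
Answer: -1704 + 900*√2 ≈ -431.21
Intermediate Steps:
Q(p) = -2 + p² (Q(p) = (p² + 0*p) - 2 = (p² + 0) - 2 = p² - 2 = -2 + p²)
-6*(Q((4 + 1)*((-3 + 0) + √(-1 + 3))) + 11) = -6*((-2 + ((4 + 1)*((-3 + 0) + √(-1 + 3)))²) + 11) = -6*((-2 + (5*(-3 + √2))²) + 11) = -6*((-2 + (-15 + 5*√2)²) + 11) = -6*(9 + (-15 + 5*√2)²) = -54 - 6*(-15 + 5*√2)²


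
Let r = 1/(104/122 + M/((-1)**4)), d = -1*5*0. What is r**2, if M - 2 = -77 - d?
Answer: 3721/20457529 ≈ 0.00018189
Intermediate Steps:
d = 0 (d = -5*0 = 0)
M = -75 (M = 2 + (-77 - 1*0) = 2 + (-77 + 0) = 2 - 77 = -75)
r = -61/4523 (r = 1/(104/122 - 75/((-1)**4)) = 1/(104*(1/122) - 75/1) = 1/(52/61 - 75*1) = 1/(52/61 - 75) = 1/(-4523/61) = -61/4523 ≈ -0.013487)
r**2 = (-61/4523)**2 = 3721/20457529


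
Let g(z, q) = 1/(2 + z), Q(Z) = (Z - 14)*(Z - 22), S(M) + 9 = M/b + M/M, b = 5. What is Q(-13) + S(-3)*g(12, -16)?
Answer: 66107/70 ≈ 944.39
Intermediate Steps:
S(M) = -8 + M/5 (S(M) = -9 + (M/5 + M/M) = -9 + (M*(⅕) + 1) = -9 + (M/5 + 1) = -9 + (1 + M/5) = -8 + M/5)
Q(Z) = (-22 + Z)*(-14 + Z) (Q(Z) = (-14 + Z)*(-22 + Z) = (-22 + Z)*(-14 + Z))
Q(-13) + S(-3)*g(12, -16) = (308 + (-13)² - 36*(-13)) + (-8 + (⅕)*(-3))/(2 + 12) = (308 + 169 + 468) + (-8 - ⅗)/14 = 945 - 43/5*1/14 = 945 - 43/70 = 66107/70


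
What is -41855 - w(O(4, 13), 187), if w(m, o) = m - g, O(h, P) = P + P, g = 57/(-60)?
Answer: -837639/20 ≈ -41882.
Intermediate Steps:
g = -19/20 (g = 57*(-1/60) = -19/20 ≈ -0.95000)
O(h, P) = 2*P
w(m, o) = 19/20 + m (w(m, o) = m - 1*(-19/20) = m + 19/20 = 19/20 + m)
-41855 - w(O(4, 13), 187) = -41855 - (19/20 + 2*13) = -41855 - (19/20 + 26) = -41855 - 1*539/20 = -41855 - 539/20 = -837639/20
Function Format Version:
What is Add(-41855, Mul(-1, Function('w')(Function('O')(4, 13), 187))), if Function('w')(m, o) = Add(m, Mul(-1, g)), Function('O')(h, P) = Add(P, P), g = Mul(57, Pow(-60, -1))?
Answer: Rational(-837639, 20) ≈ -41882.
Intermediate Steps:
g = Rational(-19, 20) (g = Mul(57, Rational(-1, 60)) = Rational(-19, 20) ≈ -0.95000)
Function('O')(h, P) = Mul(2, P)
Function('w')(m, o) = Add(Rational(19, 20), m) (Function('w')(m, o) = Add(m, Mul(-1, Rational(-19, 20))) = Add(m, Rational(19, 20)) = Add(Rational(19, 20), m))
Add(-41855, Mul(-1, Function('w')(Function('O')(4, 13), 187))) = Add(-41855, Mul(-1, Add(Rational(19, 20), Mul(2, 13)))) = Add(-41855, Mul(-1, Add(Rational(19, 20), 26))) = Add(-41855, Mul(-1, Rational(539, 20))) = Add(-41855, Rational(-539, 20)) = Rational(-837639, 20)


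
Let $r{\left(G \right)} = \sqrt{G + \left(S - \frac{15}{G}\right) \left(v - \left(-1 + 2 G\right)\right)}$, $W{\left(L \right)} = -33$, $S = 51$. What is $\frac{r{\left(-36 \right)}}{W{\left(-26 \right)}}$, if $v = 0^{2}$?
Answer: $- \frac{\sqrt{133827}}{198} \approx -1.8476$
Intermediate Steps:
$v = 0$
$r{\left(G \right)} = \sqrt{G + \left(1 - 2 G\right) \left(51 - \frac{15}{G}\right)}$ ($r{\left(G \right)} = \sqrt{G + \left(51 - \frac{15}{G}\right) \left(0 - \left(-1 + 2 G\right)\right)} = \sqrt{G + \left(51 - \frac{15}{G}\right) \left(1 - 2 G\right)} = \sqrt{G + \left(1 - 2 G\right) \left(51 - \frac{15}{G}\right)}$)
$\frac{r{\left(-36 \right)}}{W{\left(-26 \right)}} = \frac{\sqrt{81 - -3636 - \frac{15}{-36}}}{-33} = \sqrt{81 + 3636 - - \frac{5}{12}} \left(- \frac{1}{33}\right) = \sqrt{81 + 3636 + \frac{5}{12}} \left(- \frac{1}{33}\right) = \sqrt{\frac{44609}{12}} \left(- \frac{1}{33}\right) = \frac{\sqrt{133827}}{6} \left(- \frac{1}{33}\right) = - \frac{\sqrt{133827}}{198}$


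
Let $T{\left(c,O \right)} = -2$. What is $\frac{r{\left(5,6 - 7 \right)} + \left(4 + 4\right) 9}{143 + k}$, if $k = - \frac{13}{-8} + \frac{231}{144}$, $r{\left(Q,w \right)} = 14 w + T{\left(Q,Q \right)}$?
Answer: $\frac{2688}{7019} \approx 0.38296$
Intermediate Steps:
$r{\left(Q,w \right)} = -2 + 14 w$ ($r{\left(Q,w \right)} = 14 w - 2 = -2 + 14 w$)
$k = \frac{155}{48}$ ($k = \left(-13\right) \left(- \frac{1}{8}\right) + 231 \cdot \frac{1}{144} = \frac{13}{8} + \frac{77}{48} = \frac{155}{48} \approx 3.2292$)
$\frac{r{\left(5,6 - 7 \right)} + \left(4 + 4\right) 9}{143 + k} = \frac{\left(-2 + 14 \left(6 - 7\right)\right) + \left(4 + 4\right) 9}{143 + \frac{155}{48}} = \frac{\left(-2 + 14 \left(6 - 7\right)\right) + 8 \cdot 9}{\frac{7019}{48}} = \left(\left(-2 + 14 \left(-1\right)\right) + 72\right) \frac{48}{7019} = \left(\left(-2 - 14\right) + 72\right) \frac{48}{7019} = \left(-16 + 72\right) \frac{48}{7019} = 56 \cdot \frac{48}{7019} = \frac{2688}{7019}$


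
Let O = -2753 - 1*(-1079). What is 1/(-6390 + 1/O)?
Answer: -1674/10696861 ≈ -0.00015649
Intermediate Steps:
O = -1674 (O = -2753 + 1079 = -1674)
1/(-6390 + 1/O) = 1/(-6390 + 1/(-1674)) = 1/(-6390 - 1/1674) = 1/(-10696861/1674) = -1674/10696861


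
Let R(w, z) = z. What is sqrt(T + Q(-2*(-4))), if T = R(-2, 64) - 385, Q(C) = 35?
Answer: I*sqrt(286) ≈ 16.912*I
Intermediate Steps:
T = -321 (T = 64 - 385 = -321)
sqrt(T + Q(-2*(-4))) = sqrt(-321 + 35) = sqrt(-286) = I*sqrt(286)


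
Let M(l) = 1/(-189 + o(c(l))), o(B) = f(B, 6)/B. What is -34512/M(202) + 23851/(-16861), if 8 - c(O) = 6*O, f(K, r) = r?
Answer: 33104963446745/5075161 ≈ 6.5229e+6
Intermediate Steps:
c(O) = 8 - 6*O
o(B) = 6/B
M(l) = 1/(-189 + 6/(8 - 6*l))
-34512/M(202) + 23851/(-16861) = -34512*3*(-251 + 189*202)/(4 - 3*202) + 23851/(-16861) = -34512*3*(-251 + 38178)/(4 - 606) + 23851*(-1/16861) = -34512/((⅓)*(-602)/37927) - 23851/16861 = -34512/((⅓)*(1/37927)*(-602)) - 23851/16861 = -34512/(-602/113781) - 23851/16861 = -34512*(-113781/602) - 23851/16861 = 1963404936/301 - 23851/16861 = 33104963446745/5075161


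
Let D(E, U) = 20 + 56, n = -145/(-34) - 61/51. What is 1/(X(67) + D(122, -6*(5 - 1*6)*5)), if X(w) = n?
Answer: 102/8065 ≈ 0.012647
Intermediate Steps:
n = 313/102 (n = -145*(-1/34) - 61*1/51 = 145/34 - 61/51 = 313/102 ≈ 3.0686)
X(w) = 313/102
D(E, U) = 76
1/(X(67) + D(122, -6*(5 - 1*6)*5)) = 1/(313/102 + 76) = 1/(8065/102) = 102/8065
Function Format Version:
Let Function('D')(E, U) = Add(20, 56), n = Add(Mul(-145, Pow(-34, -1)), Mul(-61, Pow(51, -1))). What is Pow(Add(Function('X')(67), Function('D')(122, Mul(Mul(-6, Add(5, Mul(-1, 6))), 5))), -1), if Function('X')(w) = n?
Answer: Rational(102, 8065) ≈ 0.012647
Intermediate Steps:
n = Rational(313, 102) (n = Add(Mul(-145, Rational(-1, 34)), Mul(-61, Rational(1, 51))) = Add(Rational(145, 34), Rational(-61, 51)) = Rational(313, 102) ≈ 3.0686)
Function('X')(w) = Rational(313, 102)
Function('D')(E, U) = 76
Pow(Add(Function('X')(67), Function('D')(122, Mul(Mul(-6, Add(5, Mul(-1, 6))), 5))), -1) = Pow(Add(Rational(313, 102), 76), -1) = Pow(Rational(8065, 102), -1) = Rational(102, 8065)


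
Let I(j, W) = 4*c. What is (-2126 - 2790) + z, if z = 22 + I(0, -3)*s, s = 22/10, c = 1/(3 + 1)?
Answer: -24459/5 ≈ -4891.8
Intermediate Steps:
c = ¼ (c = 1/4 = ¼ ≈ 0.25000)
I(j, W) = 1 (I(j, W) = 4*(¼) = 1)
s = 11/5 (s = 22*(⅒) = 11/5 ≈ 2.2000)
z = 121/5 (z = 22 + 1*(11/5) = 22 + 11/5 = 121/5 ≈ 24.200)
(-2126 - 2790) + z = (-2126 - 2790) + 121/5 = -4916 + 121/5 = -24459/5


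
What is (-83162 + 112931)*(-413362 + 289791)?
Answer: -3678585099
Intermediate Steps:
(-83162 + 112931)*(-413362 + 289791) = 29769*(-123571) = -3678585099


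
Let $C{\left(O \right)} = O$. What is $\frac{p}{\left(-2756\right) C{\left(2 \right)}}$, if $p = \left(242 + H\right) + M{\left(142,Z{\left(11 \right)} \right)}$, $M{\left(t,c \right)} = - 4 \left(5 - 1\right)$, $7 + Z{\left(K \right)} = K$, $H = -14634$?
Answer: $\frac{1801}{689} \approx 2.6139$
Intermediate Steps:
$Z{\left(K \right)} = -7 + K$
$M{\left(t,c \right)} = -16$ ($M{\left(t,c \right)} = \left(-4\right) 4 = -16$)
$p = -14408$ ($p = \left(242 - 14634\right) - 16 = -14392 - 16 = -14408$)
$\frac{p}{\left(-2756\right) C{\left(2 \right)}} = - \frac{14408}{\left(-2756\right) 2} = - \frac{14408}{-5512} = \left(-14408\right) \left(- \frac{1}{5512}\right) = \frac{1801}{689}$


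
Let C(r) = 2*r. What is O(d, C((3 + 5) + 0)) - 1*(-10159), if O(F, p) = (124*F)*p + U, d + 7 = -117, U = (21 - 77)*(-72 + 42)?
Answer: -234177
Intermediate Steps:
U = 1680 (U = -56*(-30) = 1680)
d = -124 (d = -7 - 117 = -124)
O(F, p) = 1680 + 124*F*p (O(F, p) = (124*F)*p + 1680 = 124*F*p + 1680 = 1680 + 124*F*p)
O(d, C((3 + 5) + 0)) - 1*(-10159) = (1680 + 124*(-124)*(2*((3 + 5) + 0))) - 1*(-10159) = (1680 + 124*(-124)*(2*(8 + 0))) + 10159 = (1680 + 124*(-124)*(2*8)) + 10159 = (1680 + 124*(-124)*16) + 10159 = (1680 - 246016) + 10159 = -244336 + 10159 = -234177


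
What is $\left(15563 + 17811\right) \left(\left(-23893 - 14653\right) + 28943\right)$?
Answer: $-320490522$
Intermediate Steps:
$\left(15563 + 17811\right) \left(\left(-23893 - 14653\right) + 28943\right) = 33374 \left(-38546 + 28943\right) = 33374 \left(-9603\right) = -320490522$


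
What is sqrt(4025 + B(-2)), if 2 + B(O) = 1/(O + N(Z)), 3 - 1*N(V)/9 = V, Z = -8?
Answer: 2*sqrt(9463126)/97 ≈ 63.427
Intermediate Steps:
N(V) = 27 - 9*V
B(O) = -2 + 1/(99 + O) (B(O) = -2 + 1/(O + (27 - 9*(-8))) = -2 + 1/(O + (27 + 72)) = -2 + 1/(O + 99) = -2 + 1/(99 + O))
sqrt(4025 + B(-2)) = sqrt(4025 + (-197 - 2*(-2))/(99 - 2)) = sqrt(4025 + (-197 + 4)/97) = sqrt(4025 + (1/97)*(-193)) = sqrt(4025 - 193/97) = sqrt(390232/97) = 2*sqrt(9463126)/97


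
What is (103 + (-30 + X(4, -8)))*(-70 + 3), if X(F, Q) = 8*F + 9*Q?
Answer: -2211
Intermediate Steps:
(103 + (-30 + X(4, -8)))*(-70 + 3) = (103 + (-30 + (8*4 + 9*(-8))))*(-70 + 3) = (103 + (-30 + (32 - 72)))*(-67) = (103 + (-30 - 40))*(-67) = (103 - 70)*(-67) = 33*(-67) = -2211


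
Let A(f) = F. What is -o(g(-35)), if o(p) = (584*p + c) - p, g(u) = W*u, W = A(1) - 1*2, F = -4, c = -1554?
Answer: -120876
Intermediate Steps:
A(f) = -4
W = -6 (W = -4 - 1*2 = -4 - 2 = -6)
g(u) = -6*u
o(p) = -1554 + 583*p (o(p) = (584*p - 1554) - p = (-1554 + 584*p) - p = -1554 + 583*p)
-o(g(-35)) = -(-1554 + 583*(-6*(-35))) = -(-1554 + 583*210) = -(-1554 + 122430) = -1*120876 = -120876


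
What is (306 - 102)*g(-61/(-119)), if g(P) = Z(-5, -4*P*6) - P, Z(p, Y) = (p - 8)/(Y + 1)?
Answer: 1224576/9415 ≈ 130.07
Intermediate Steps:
Z(p, Y) = (-8 + p)/(1 + Y)
g(P) = -P - 13/(1 - 24*P) (g(P) = (-8 - 5)/(1 - 4*P*6) - P = -13/(1 - 24*P) - P = -P - 13/(1 - 24*P))
(306 - 102)*g(-61/(-119)) = (306 - 102)*(-(-61)/(-119) + 13/(-1 + 24*(-61/(-119)))) = 204*(-(-61)*(-1)/119 + 13/(-1 + 24*(-61*(-1/119)))) = 204*(-1*61/119 + 13/(-1 + 24*(61/119))) = 204*(-61/119 + 13/(-1 + 1464/119)) = 204*(-61/119 + 13/(1345/119)) = 204*(-61/119 + 13*(119/1345)) = 204*(-61/119 + 1547/1345) = 204*(102048/160055) = 1224576/9415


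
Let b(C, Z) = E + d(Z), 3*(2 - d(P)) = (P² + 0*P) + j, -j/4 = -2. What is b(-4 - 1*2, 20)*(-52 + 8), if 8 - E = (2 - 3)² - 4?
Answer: 5412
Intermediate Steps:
j = 8 (j = -4*(-2) = 8)
d(P) = -⅔ - P²/3 (d(P) = 2 - ((P² + 0*P) + 8)/3 = 2 - ((P² + 0) + 8)/3 = 2 - (P² + 8)/3 = 2 - (8 + P²)/3 = 2 + (-8/3 - P²/3) = -⅔ - P²/3)
E = 11 (E = 8 - ((2 - 3)² - 4) = 8 - ((-1)² - 4) = 8 - (1 - 4) = 8 - 1*(-3) = 8 + 3 = 11)
b(C, Z) = 31/3 - Z²/3 (b(C, Z) = 11 + (-⅔ - Z²/3) = 31/3 - Z²/3)
b(-4 - 1*2, 20)*(-52 + 8) = (31/3 - ⅓*20²)*(-52 + 8) = (31/3 - ⅓*400)*(-44) = (31/3 - 400/3)*(-44) = -123*(-44) = 5412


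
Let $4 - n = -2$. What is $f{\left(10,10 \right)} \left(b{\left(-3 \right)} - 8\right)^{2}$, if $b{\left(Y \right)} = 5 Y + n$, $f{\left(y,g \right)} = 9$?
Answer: $2601$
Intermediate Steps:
$n = 6$ ($n = 4 - -2 = 4 + 2 = 6$)
$b{\left(Y \right)} = 6 + 5 Y$ ($b{\left(Y \right)} = 5 Y + 6 = 6 + 5 Y$)
$f{\left(10,10 \right)} \left(b{\left(-3 \right)} - 8\right)^{2} = 9 \left(\left(6 + 5 \left(-3\right)\right) - 8\right)^{2} = 9 \left(\left(6 - 15\right) - 8\right)^{2} = 9 \left(-9 - 8\right)^{2} = 9 \left(-17\right)^{2} = 9 \cdot 289 = 2601$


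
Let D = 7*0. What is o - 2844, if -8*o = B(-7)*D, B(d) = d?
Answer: -2844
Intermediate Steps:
D = 0
o = 0 (o = -(-7)*0/8 = -⅛*0 = 0)
o - 2844 = 0 - 2844 = -2844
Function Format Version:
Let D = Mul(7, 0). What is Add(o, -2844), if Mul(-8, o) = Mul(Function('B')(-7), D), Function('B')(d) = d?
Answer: -2844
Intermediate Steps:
D = 0
o = 0 (o = Mul(Rational(-1, 8), Mul(-7, 0)) = Mul(Rational(-1, 8), 0) = 0)
Add(o, -2844) = Add(0, -2844) = -2844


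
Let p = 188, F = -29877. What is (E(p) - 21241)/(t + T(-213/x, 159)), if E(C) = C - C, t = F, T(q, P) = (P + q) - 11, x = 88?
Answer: 1869208/2616365 ≈ 0.71443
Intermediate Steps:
T(q, P) = -11 + P + q
t = -29877
E(C) = 0
(E(p) - 21241)/(t + T(-213/x, 159)) = (0 - 21241)/(-29877 + (-11 + 159 - 213/88)) = -21241/(-29877 + (-11 + 159 - 213*1/88)) = -21241/(-29877 + (-11 + 159 - 213/88)) = -21241/(-29877 + 12811/88) = -21241/(-2616365/88) = -21241*(-88/2616365) = 1869208/2616365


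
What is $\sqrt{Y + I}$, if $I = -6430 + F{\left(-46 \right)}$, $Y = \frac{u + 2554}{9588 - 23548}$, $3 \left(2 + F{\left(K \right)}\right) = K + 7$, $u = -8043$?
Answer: $\frac{i \sqrt{313983821390}}{6980} \approx 80.278 i$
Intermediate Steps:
$F{\left(K \right)} = \frac{1}{3} + \frac{K}{3}$ ($F{\left(K \right)} = -2 + \frac{K + 7}{3} = -2 + \frac{7 + K}{3} = -2 + \left(\frac{7}{3} + \frac{K}{3}\right) = \frac{1}{3} + \frac{K}{3}$)
$Y = \frac{5489}{13960}$ ($Y = \frac{-8043 + 2554}{9588 - 23548} = - \frac{5489}{-13960} = \left(-5489\right) \left(- \frac{1}{13960}\right) = \frac{5489}{13960} \approx 0.39319$)
$I = -6445$ ($I = -6430 + \left(\frac{1}{3} + \frac{1}{3} \left(-46\right)\right) = -6430 + \left(\frac{1}{3} - \frac{46}{3}\right) = -6430 - 15 = -6445$)
$\sqrt{Y + I} = \sqrt{\frac{5489}{13960} - 6445} = \sqrt{- \frac{89966711}{13960}} = \frac{i \sqrt{313983821390}}{6980}$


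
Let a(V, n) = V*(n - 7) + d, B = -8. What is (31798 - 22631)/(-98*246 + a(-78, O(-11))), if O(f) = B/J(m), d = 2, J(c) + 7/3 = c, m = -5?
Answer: -100837/260096 ≈ -0.38769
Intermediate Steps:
J(c) = -7/3 + c
O(f) = 12/11 (O(f) = -8/(-7/3 - 5) = -8/(-22/3) = -8*(-3/22) = 12/11)
a(V, n) = 2 + V*(-7 + n) (a(V, n) = V*(n - 7) + 2 = V*(-7 + n) + 2 = 2 + V*(-7 + n))
(31798 - 22631)/(-98*246 + a(-78, O(-11))) = (31798 - 22631)/(-98*246 + (2 - 7*(-78) - 78*12/11)) = 9167/(-24108 + (2 + 546 - 936/11)) = 9167/(-24108 + 5092/11) = 9167/(-260096/11) = 9167*(-11/260096) = -100837/260096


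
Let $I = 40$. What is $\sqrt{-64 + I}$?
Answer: $2 i \sqrt{6} \approx 4.899 i$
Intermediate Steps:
$\sqrt{-64 + I} = \sqrt{-64 + 40} = \sqrt{-24} = 2 i \sqrt{6}$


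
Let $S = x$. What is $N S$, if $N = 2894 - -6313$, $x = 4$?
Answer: $36828$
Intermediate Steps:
$N = 9207$ ($N = 2894 + 6313 = 9207$)
$S = 4$
$N S = 9207 \cdot 4 = 36828$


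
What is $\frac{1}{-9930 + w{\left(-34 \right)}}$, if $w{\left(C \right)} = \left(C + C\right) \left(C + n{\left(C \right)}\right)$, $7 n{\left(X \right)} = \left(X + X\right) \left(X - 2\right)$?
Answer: $- \frac{7}{219790} \approx -3.1849 \cdot 10^{-5}$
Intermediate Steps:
$n{\left(X \right)} = \frac{2 X \left(-2 + X\right)}{7}$ ($n{\left(X \right)} = \frac{\left(X + X\right) \left(X - 2\right)}{7} = \frac{2 X \left(-2 + X\right)}{7}$)
$w{\left(C \right)} = 2 C \left(C + \frac{2 C \left(-2 + C\right)}{7}\right)$ ($w{\left(C \right)} = \left(C + C\right) \left(C + \frac{2 C \left(-2 + C\right)}{7}\right) = 2 C \left(C + \frac{2 C \left(-2 + C\right)}{7}\right)$)
$\frac{1}{-9930 + w{\left(-34 \right)}} = \frac{1}{-9930 + \frac{2 \left(-34\right)^{2} \left(3 + 2 \left(-34\right)\right)}{7}} = \frac{1}{-9930 + \frac{2}{7} \cdot 1156 \left(3 - 68\right)} = \frac{1}{-9930 + \frac{2}{7} \cdot 1156 \left(-65\right)} = \frac{1}{-9930 - \frac{150280}{7}} = \frac{1}{- \frac{219790}{7}} = - \frac{7}{219790}$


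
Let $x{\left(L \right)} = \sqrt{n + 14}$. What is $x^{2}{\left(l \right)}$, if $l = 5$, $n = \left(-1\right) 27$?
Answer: $-13$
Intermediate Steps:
$n = -27$
$x{\left(L \right)} = i \sqrt{13}$ ($x{\left(L \right)} = \sqrt{-27 + 14} = \sqrt{-13} = i \sqrt{13}$)
$x^{2}{\left(l \right)} = \left(i \sqrt{13}\right)^{2} = -13$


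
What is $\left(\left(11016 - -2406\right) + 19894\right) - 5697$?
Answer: $27619$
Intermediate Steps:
$\left(\left(11016 - -2406\right) + 19894\right) - 5697 = \left(\left(11016 + 2406\right) + 19894\right) - 5697 = \left(13422 + 19894\right) - 5697 = 33316 - 5697 = 27619$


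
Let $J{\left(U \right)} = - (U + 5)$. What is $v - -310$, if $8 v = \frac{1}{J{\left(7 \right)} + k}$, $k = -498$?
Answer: $\frac{1264799}{4080} \approx 310.0$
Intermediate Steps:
$J{\left(U \right)} = -5 - U$ ($J{\left(U \right)} = - (5 + U) = -5 - U$)
$v = - \frac{1}{4080}$ ($v = \frac{1}{8 \left(\left(-5 - 7\right) - 498\right)} = \frac{1}{8 \left(-12 - 498\right)} = \frac{1}{8 \left(-510\right)} = \frac{1}{8} \left(- \frac{1}{510}\right) = - \frac{1}{4080} \approx -0.0002451$)
$v - -310 = - \frac{1}{4080} - -310 = - \frac{1}{4080} + 310 = \frac{1264799}{4080}$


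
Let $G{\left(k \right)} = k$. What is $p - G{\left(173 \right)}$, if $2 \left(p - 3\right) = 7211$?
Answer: $\frac{6871}{2} \approx 3435.5$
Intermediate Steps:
$p = \frac{7217}{2}$ ($p = 3 + \frac{1}{2} \cdot 7211 = 3 + \frac{7211}{2} = \frac{7217}{2} \approx 3608.5$)
$p - G{\left(173 \right)} = \frac{7217}{2} - 173 = \frac{6871}{2}$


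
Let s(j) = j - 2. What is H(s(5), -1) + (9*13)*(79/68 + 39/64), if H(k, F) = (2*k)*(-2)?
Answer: 212403/1088 ≈ 195.22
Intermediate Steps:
s(j) = -2 + j
H(k, F) = -4*k
H(s(5), -1) + (9*13)*(79/68 + 39/64) = -4*(-2 + 5) + (9*13)*(79/68 + 39/64) = -4*3 + 117*(79*(1/68) + 39*(1/64)) = -12 + 117*(79/68 + 39/64) = -12 + 117*(1927/1088) = -12 + 225459/1088 = 212403/1088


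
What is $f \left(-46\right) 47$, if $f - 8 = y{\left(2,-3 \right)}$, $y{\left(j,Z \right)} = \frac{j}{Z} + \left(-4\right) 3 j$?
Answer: $\frac{108100}{3} \approx 36033.0$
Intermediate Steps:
$y{\left(j,Z \right)} = - 12 j + \frac{j}{Z}$ ($y{\left(j,Z \right)} = \frac{j}{Z} - 12 j = - 12 j + \frac{j}{Z}$)
$f = - \frac{50}{3}$ ($f = 8 + \left(\left(-12\right) 2 + \frac{2}{-3}\right) = 8 + \left(-24 + 2 \left(- \frac{1}{3}\right)\right) = 8 - \frac{74}{3} = - \frac{50}{3} \approx -16.667$)
$f \left(-46\right) 47 = \left(- \frac{50}{3}\right) \left(-46\right) 47 = \frac{2300}{3} \cdot 47 = \frac{108100}{3}$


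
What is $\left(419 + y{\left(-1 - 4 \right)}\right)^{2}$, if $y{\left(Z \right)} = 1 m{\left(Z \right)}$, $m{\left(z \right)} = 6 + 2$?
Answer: $182329$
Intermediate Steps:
$m{\left(z \right)} = 8$
$y{\left(Z \right)} = 8$ ($y{\left(Z \right)} = 1 \cdot 8 = 8$)
$\left(419 + y{\left(-1 - 4 \right)}\right)^{2} = \left(419 + 8\right)^{2} = 427^{2} = 182329$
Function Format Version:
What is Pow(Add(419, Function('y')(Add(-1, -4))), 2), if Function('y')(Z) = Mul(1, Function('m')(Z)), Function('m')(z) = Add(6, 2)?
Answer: 182329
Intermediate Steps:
Function('m')(z) = 8
Function('y')(Z) = 8 (Function('y')(Z) = Mul(1, 8) = 8)
Pow(Add(419, Function('y')(Add(-1, -4))), 2) = Pow(Add(419, 8), 2) = Pow(427, 2) = 182329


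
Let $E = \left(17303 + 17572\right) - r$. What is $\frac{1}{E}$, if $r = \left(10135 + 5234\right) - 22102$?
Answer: $\frac{1}{41608} \approx 2.4034 \cdot 10^{-5}$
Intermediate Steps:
$r = -6733$ ($r = 15369 - 22102 = -6733$)
$E = 41608$ ($E = \left(17303 + 17572\right) - -6733 = 34875 + 6733 = 41608$)
$\frac{1}{E} = \frac{1}{41608}$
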